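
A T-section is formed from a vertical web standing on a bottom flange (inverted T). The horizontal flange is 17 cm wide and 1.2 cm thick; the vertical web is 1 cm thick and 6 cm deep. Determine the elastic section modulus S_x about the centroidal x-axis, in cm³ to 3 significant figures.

S_x ≈ 13.9 cm³

Break the section into simple shapes (no overlaps), measuring from the bottom-left corner of the bounding box.
Flange: 17 × 1.2, A = 20.4 cm², y = 0.6 cm, Ī = 2.448 cm⁴.
Web: 1 × 6, A = 6 cm², y = 4.2 cm, Ī = 18 cm⁴.
Centroid: ȳ = ΣA·y / ΣA = 1.4182 cm.
Transfer each piece to the centroidal x-axis using Ī + A·d² with d = y − 1.4182:
  flange: d = -0.81818 cm → contributes +16.104 cm⁴
  web: d = 2.7818 cm → contributes +64.431 cm⁴
Total I = 80.535 cm⁴.
Extreme fibre distance c = 5.7818 cm; S = I/c = 13.929 cm³.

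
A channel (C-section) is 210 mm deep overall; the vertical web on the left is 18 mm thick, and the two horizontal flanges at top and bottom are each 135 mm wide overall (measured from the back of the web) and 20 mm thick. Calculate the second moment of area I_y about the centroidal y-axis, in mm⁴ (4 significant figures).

Break the section into simple shapes (no overlaps), measuring from the bottom-left corner of the bounding box.
Web: 18 × 210, A = 3 780 mm², x = 9 mm, Ī = 102 060 mm⁴.
Top flange (beyond web): 117 × 20, A = 2 340 mm², x = 76.5 mm, Ī = 2 669 355 mm⁴.
Bottom flange (beyond web): 117 × 20, A = 2 340 mm², x = 76.5 mm, Ī = 2 669 355 mm⁴.
Centroid: x̄ = ΣA·x / ΣA = 46.3404 mm.
Transfer each piece to the centroidal y-axis using Ī + A·d² with d = x − 46.3404:
  web: d = -37.3404 mm → contributes +5 372 542 mm⁴
  top flange (beyond web): d = 30.1596 mm → contributes +4 797 819 mm⁴
  bottom flange (beyond web): d = 30.1596 mm → contributes +4 797 819 mm⁴
Total I = 14 968 180 mm⁴.

I_y ≈ 1.497 × 10⁷ mm⁴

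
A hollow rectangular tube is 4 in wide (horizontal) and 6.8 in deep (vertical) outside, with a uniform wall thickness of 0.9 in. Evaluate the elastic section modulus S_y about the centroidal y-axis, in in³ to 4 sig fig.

Break the section into simple shapes (no overlaps), measuring from the bottom-left corner of the bounding box.
Outer rectangle: 4 × 6.8, A = 27.2 in², x = 2 in, Ī = 36.2667 in⁴.
Inner void (subtracted): 2.2 × 5, A = 11 in², x = 2 in, Ī = 4.43667 in⁴.
By symmetry the centroid is at mid-width, x̄ = 2 in.
All pieces are centred on the centroidal y-axis, so I = ΣĪ (holes subtracted) = 31.83 in⁴.
Extreme fibre distance c = 2 in; S = I/c = 15.915 in³.

S_y ≈ 15.92 in³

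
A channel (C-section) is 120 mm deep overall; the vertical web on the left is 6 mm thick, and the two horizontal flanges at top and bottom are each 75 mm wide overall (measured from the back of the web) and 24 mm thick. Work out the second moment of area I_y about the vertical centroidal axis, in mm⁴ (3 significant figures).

Split into non-overlapping primitives; take the origin at the lower-left of the bounding box.
Web: 6 × 120, A = 720 mm², x = 3 mm, Ī = 2 160 mm⁴.
Top flange (beyond web): 69 × 24, A = 1 656 mm², x = 40.5 mm, Ī = 657 018 mm⁴.
Bottom flange (beyond web): 69 × 24, A = 1 656 mm², x = 40.5 mm, Ī = 657 018 mm⁴.
Centroid: x̄ = ΣA·x / ΣA = 33.804 mm.
Transfer each piece to the vertical centroidal axis using Ī + A·d² with d = x − 33.804:
  web: d = -30.804 mm → contributes +685 339 mm⁴
  top flange (beyond web): d = 6.6964 mm → contributes +731 277 mm⁴
  bottom flange (beyond web): d = 6.6964 mm → contributes +731 277 mm⁴
Total I = 2 147 892 mm⁴.

I_y ≈ 2.15 × 10⁶ mm⁴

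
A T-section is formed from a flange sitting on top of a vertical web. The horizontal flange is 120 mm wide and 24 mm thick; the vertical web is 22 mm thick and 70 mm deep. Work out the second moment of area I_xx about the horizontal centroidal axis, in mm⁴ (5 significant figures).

Split into non-overlapping primitives; take the origin at the lower-left of the bounding box.
Flange: 120 × 24, A = 2 880 mm², y = 82 mm, Ī = 138 240 mm⁴.
Web: 22 × 70, A = 1 540 mm², y = 35 mm, Ī = 628833.3 mm⁴.
Centroid: ȳ = ΣA·y / ΣA = 65.62443 mm.
Transfer each piece to the horizontal centroidal axis using Ī + A·d² with d = y − 65.62443:
  flange: d = 16.37557 mm → contributes +910538.3 mm⁴
  web: d = -30.62443 mm → contributes +2 073 132 mm⁴
Total I = 2 983 670 mm⁴.

I_xx ≈ 2.9837 × 10⁶ mm⁴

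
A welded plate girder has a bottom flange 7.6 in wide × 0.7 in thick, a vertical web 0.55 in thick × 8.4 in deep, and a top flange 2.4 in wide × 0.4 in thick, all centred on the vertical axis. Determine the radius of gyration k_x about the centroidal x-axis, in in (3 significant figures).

Decompose the section into non-overlapping parts with the origin at the bottom-left of its bounding rectangle.
Bottom plate: 7.6 × 0.7, A = 5.32 in², y = 0.35 in, Ī = 0.21723 in⁴.
Web plate: 0.55 × 8.4, A = 4.62 in², y = 4.9 in, Ī = 27.166 in⁴.
Top plate: 2.4 × 0.4, A = 0.96 in², y = 9.3 in, Ī = 0.0128 in⁴.
Centroid: ȳ = ΣA·y / ΣA = 3.0668 in.
Transfer each piece to the centroidal x-axis using Ī + A·d² with d = y − 3.0668:
  bottom plate: d = -2.7168 in → contributes +39.484 in⁴
  web plate: d = 1.8332 in → contributes +42.692 in⁴
  top plate: d = 6.2332 in → contributes +37.312 in⁴
Total I = 119.49 in⁴.
Radius of gyration: k = √(I/A) = √(119.49 / 10.9) = 3.3109 in.

k_x ≈ 3.31 in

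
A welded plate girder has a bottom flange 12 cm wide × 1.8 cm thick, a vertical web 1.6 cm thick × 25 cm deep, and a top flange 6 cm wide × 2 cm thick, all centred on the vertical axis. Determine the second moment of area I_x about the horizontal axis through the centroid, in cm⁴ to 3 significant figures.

I_x ≈ 7940 cm⁴

Decompose the section into non-overlapping parts with the origin at the bottom-left of its bounding rectangle.
Bottom plate: 12 × 1.8, A = 21.6 cm², y = 0.9 cm, Ī = 5.832 cm⁴.
Web plate: 1.6 × 25, A = 40 cm², y = 14.3 cm, Ī = 2083.3 cm⁴.
Top plate: 6 × 2, A = 12 cm², y = 27.8 cm, Ī = 4 cm⁴.
Centroid: ȳ = ΣA·y / ΣA = 12.568 cm.
Transfer each piece to the horizontal axis through the centroid using Ī + A·d² with d = y − 12.568:
  bottom plate: d = -11.668 cm → contributes +2946.7 cm⁴
  web plate: d = 1.7315 cm → contributes +2203.3 cm⁴
  top plate: d = 15.232 cm → contributes +2 788 cm⁴
Total I = 7 938 cm⁴.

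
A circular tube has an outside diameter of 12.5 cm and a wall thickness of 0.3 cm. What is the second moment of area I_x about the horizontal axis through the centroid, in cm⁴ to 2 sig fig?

Decompose the section into non-overlapping parts with the origin at the bottom-left of its bounding rectangle.
Outer circle: ⌀12.5, A = 122.7 cm², y = 6.25 cm, Ī = 1 198 cm⁴.
Bore (subtracted): ⌀11.9, A = 111.2 cm², y = 6.25 cm, Ī = 984.4 cm⁴.
By symmetry the centroid is at mid-height, ȳ = 6.25 cm.
All pieces are centred on the horizontal axis through the centroid, so I = ΣĪ (holes subtracted) = 214.1 cm⁴.

I_x ≈ 210 cm⁴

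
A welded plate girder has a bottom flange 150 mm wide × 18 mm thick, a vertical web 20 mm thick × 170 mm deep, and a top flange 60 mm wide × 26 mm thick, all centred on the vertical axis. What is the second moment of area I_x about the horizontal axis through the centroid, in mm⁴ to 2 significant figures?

I_x ≈ 4.6 × 10⁷ mm⁴

Split into non-overlapping primitives; take the origin at the lower-left of the bounding box.
Bottom plate: 150 × 18, A = 2 700 mm², y = 9 mm, Ī = 72 900 mm⁴.
Web plate: 20 × 170, A = 3 400 mm², y = 103 mm, Ī = 8 188 333 mm⁴.
Top plate: 60 × 26, A = 1 560 mm², y = 201 mm, Ī = 87 880 mm⁴.
Centroid: ȳ = ΣA·y / ΣA = 89.83 mm.
Transfer each piece to the horizontal axis through the centroid using Ī + A·d² with d = y − 89.83:
  bottom plate: d = -80.83 mm → contributes +17 711 166 mm⁴
  web plate: d = 13.17 mm → contributes +8 778 502 mm⁴
  top plate: d = 111.2 mm → contributes +19 369 271 mm⁴
Total I = 45 858 939 mm⁴.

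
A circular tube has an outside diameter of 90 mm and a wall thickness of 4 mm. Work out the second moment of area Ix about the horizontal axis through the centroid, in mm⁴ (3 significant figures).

Break the section into simple shapes (no overlaps), measuring from the bottom-left corner of the bounding box.
Outer circle: ⌀90, A = 6361.7 mm², y = 45 mm, Ī = 3 220 623 mm⁴.
Bore (subtracted): ⌀82, A = 5 281 mm², y = 45 mm, Ī = 2 219 347 mm⁴.
By symmetry the centroid is at mid-height, ȳ = 45 mm.
All pieces are centred on the horizontal axis through the centroid, so I = ΣĪ (holes subtracted) = 1 001 276 mm⁴.

Ix ≈ 1.00 × 10⁶ mm⁴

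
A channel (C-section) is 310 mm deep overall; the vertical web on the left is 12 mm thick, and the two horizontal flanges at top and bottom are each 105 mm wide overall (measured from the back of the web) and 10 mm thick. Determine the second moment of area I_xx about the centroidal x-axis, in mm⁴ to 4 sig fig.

I_xx ≈ 7.166 × 10⁷ mm⁴

Split into non-overlapping primitives; take the origin at the lower-left of the bounding box.
Web: 12 × 310, A = 3 720 mm², y = 155 mm, Ī = 29 791 000 mm⁴.
Top flange (beyond web): 93 × 10, A = 930 mm², y = 305 mm, Ī = 7 750 mm⁴.
Bottom flange (beyond web): 93 × 10, A = 930 mm², y = 5 mm, Ī = 7 750 mm⁴.
By symmetry the centroid is at mid-height, ȳ = 155 mm.
Transfer each piece to the centroidal x-axis using Ī + A·d² with d = y − 155:
  web: d = 0 mm → contributes +29 791 000 mm⁴
  top flange (beyond web): d = 150 mm → contributes +20 932 750 mm⁴
  bottom flange (beyond web): d = -150 mm → contributes +20 932 750 mm⁴
Total I = 71 656 500 mm⁴.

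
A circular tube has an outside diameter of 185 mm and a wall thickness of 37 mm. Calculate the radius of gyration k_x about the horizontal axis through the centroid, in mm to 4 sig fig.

Treat the section as a set of non-overlapping primitives; coordinates are from the bounding-box lower-left.
Outer circle: ⌀185, A = 26880.3 mm², y = 92.5 mm, Ī = 57 498 539 mm⁴.
Bore (subtracted): ⌀111, A = 9676.89 mm², y = 92.5 mm, Ī = 7 451 811 mm⁴.
By symmetry the centroid is at mid-height, ȳ = 92.5 mm.
All pieces are centred on the horizontal axis through the centroid, so I = ΣĪ (holes subtracted) = 50 046 729 mm⁴.
Radius of gyration: k = √(I/A) = √(50 046 729 / 17203.4) = 53.9363 mm.

k_x ≈ 53.94 mm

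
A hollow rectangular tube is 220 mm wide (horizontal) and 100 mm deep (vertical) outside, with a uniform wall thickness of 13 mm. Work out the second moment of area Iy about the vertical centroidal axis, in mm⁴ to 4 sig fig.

Break the section into simple shapes (no overlaps), measuring from the bottom-left corner of the bounding box.
Outer rectangle: 220 × 100, A = 22 000 mm², x = 110 mm, Ī = 88 733 333 mm⁴.
Inner void (subtracted): 194 × 74, A = 14 356 mm², x = 110 mm, Ī = 45 025 201 mm⁴.
By symmetry the centroid is at mid-width, x̄ = 110 mm.
All pieces are centred on the vertical centroidal axis, so I = ΣĪ (holes subtracted) = 43 708 132 mm⁴.

Iy ≈ 4.371 × 10⁷ mm⁴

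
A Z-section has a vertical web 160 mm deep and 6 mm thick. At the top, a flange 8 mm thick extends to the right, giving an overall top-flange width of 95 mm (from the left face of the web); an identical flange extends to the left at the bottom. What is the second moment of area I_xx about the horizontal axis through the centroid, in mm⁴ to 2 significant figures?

Treat the section as a set of non-overlapping primitives; coordinates are from the bounding-box lower-left.
Web: 6 × 160, A = 960 mm², y = 80 mm, Ī = 2 048 000 mm⁴.
Top flange (beyond web): 89 × 8, A = 712 mm², y = 156 mm, Ī = 3 797 mm⁴.
Bottom flange (beyond web): 89 × 8, A = 712 mm², y = 4 mm, Ī = 3 797 mm⁴.
Centroid: ȳ = ΣA·y / ΣA = 80 mm.
Transfer each piece to the horizontal axis through the centroid using Ī + A·d² with d = y − 80:
  web: d = 0 mm → contributes +2 048 000 mm⁴
  top flange (beyond web): d = 76 mm → contributes +4 116 309 mm⁴
  bottom flange (beyond web): d = -76 mm → contributes +4 116 309 mm⁴
Total I = 10 280 619 mm⁴.

I_xx ≈ 1.0 × 10⁷ mm⁴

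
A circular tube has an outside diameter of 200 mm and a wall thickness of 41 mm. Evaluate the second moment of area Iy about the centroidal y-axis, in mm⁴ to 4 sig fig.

Iy ≈ 6.902 × 10⁷ mm⁴

Treat the section as a set of non-overlapping primitives; coordinates are from the bounding-box lower-left.
Outer circle: ⌀200, A = 31415.9 mm², x = 100 mm, Ī = 78 539 816 mm⁴.
Bore (subtracted): ⌀118, A = 10935.9 mm², x = 100 mm, Ī = 9 516 953 mm⁴.
By symmetry the centroid is at mid-width, x̄ = 100 mm.
All pieces are centred on the centroidal y-axis, so I = ΣĪ (holes subtracted) = 69 022 863 mm⁴.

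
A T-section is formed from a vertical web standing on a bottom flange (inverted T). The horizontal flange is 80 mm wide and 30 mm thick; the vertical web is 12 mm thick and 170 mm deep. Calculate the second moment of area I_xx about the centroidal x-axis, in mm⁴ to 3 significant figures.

I_xx ≈ 1.61 × 10⁷ mm⁴

Split into non-overlapping primitives; take the origin at the lower-left of the bounding box.
Flange: 80 × 30, A = 2 400 mm², y = 15 mm, Ī = 180 000 mm⁴.
Web: 12 × 170, A = 2 040 mm², y = 115 mm, Ī = 4 913 000 mm⁴.
Centroid: ȳ = ΣA·y / ΣA = 60.946 mm.
Transfer each piece to the centroidal x-axis using Ī + A·d² with d = y − 60.946:
  flange: d = -45.946 mm → contributes +5 246 472 mm⁴
  web: d = 54.054 mm → contributes +10 873 555 mm⁴
Total I = 16 120 027 mm⁴.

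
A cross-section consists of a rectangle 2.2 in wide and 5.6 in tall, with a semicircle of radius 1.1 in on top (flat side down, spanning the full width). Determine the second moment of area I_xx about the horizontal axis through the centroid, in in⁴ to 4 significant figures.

Split into non-overlapping primitives; take the origin at the lower-left of the bounding box.
Rectangular body: 2.2 × 5.6, A = 12.32 in², y = 2.8 in, Ī = 32.1963 in⁴.
Semicircular cap: semicircle r = 1.1, A = 1.90066 in², y = 6.06685 in, Ī = 0.160695 in⁴.
Centroid: ȳ = ΣA·y / ΣA = 3.23663 in.
Transfer each piece to the horizontal axis through the centroid using Ī + A·d² with d = y − 3.23663:
  rectangular body: d = -0.436632 in → contributes +34.545 in⁴
  semicircular cap: d = 2.83022 in → contributes +15.3853 in⁴
Total I = 49.9304 in⁴.

I_xx ≈ 49.93 in⁴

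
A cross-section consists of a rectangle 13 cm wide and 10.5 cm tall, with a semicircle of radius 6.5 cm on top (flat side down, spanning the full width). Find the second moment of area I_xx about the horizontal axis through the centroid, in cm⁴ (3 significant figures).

Break the section into simple shapes (no overlaps), measuring from the bottom-left corner of the bounding box.
Rectangular body: 13 × 10.5, A = 136.5 cm², y = 5.25 cm, Ī = 1254.1 cm⁴.
Semicircular cap: semicircle r = 6.5, A = 66.366 cm², y = 13.259 cm, Ī = 195.92 cm⁴.
Centroid: ȳ = ΣA·y / ΣA = 7.87 cm.
Transfer each piece to the horizontal axis through the centroid using Ī + A·d² with d = y − 7.87:
  rectangular body: d = -2.62 cm → contributes +2191.1 cm⁴
  semicircular cap: d = 5.3887 cm → contributes +2123.1 cm⁴
Total I = 4314.1 cm⁴.

I_xx ≈ 4310 cm⁴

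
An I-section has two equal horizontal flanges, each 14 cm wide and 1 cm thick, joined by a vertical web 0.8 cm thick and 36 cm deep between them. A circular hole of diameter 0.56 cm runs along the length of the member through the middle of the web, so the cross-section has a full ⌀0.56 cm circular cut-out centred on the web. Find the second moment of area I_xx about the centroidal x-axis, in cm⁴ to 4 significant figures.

Break the section into simple shapes (no overlaps), measuring from the bottom-left corner of the bounding box.
Bottom flange: 14 × 1, A = 14 cm², y = 0.5 cm, Ī = 1.16667 cm⁴.
Web: 0.8 × 36, A = 28.8 cm², y = 19 cm, Ī = 3110.4 cm⁴.
Top flange: 14 × 1, A = 14 cm², y = 37.5 cm, Ī = 1.16667 cm⁴.
Hole (subtracted): ⌀0.56, A = 0.246301 cm², y = 19 cm, Ī = 0.0048275 cm⁴.
By symmetry the centroid is at mid-height, ȳ = 19 cm.
Transfer each piece to the centroidal x-axis using Ī + A·d² with d = y − 19:
  bottom flange: d = -18.5 cm → contributes +4792.67 cm⁴
  web: d = 0 cm → contributes +3110.4 cm⁴
  top flange: d = 18.5 cm → contributes +4792.67 cm⁴
  hole: d = 0 cm → contributes −0.0048275 cm⁴
Total I = 12695.7 cm⁴.

I_xx ≈ 1.270 × 10⁴ cm⁴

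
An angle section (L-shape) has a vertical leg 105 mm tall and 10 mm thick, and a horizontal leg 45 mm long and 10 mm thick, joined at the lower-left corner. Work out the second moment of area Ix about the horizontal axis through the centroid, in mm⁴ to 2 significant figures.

Break the section into simple shapes (no overlaps), measuring from the bottom-left corner of the bounding box.
Vertical leg: 10 × 105, A = 1 050 mm², y = 52.5 mm, Ī = 964 688 mm⁴.
Horizontal leg (remainder): 35 × 10, A = 350 mm², y = 5 mm, Ī = 2 917 mm⁴.
Centroid: ȳ = ΣA·y / ΣA = 40.63 mm.
Transfer each piece to the horizontal axis through the centroid using Ī + A·d² with d = y − 40.63:
  vertical leg: d = 11.88 mm → contributes +1 112 754 mm⁴
  horizontal leg (remainder): d = -35.63 mm → contributes +447 116 mm⁴
Total I = 1 559 870 mm⁴.

Ix ≈ 1.6 × 10⁶ mm⁴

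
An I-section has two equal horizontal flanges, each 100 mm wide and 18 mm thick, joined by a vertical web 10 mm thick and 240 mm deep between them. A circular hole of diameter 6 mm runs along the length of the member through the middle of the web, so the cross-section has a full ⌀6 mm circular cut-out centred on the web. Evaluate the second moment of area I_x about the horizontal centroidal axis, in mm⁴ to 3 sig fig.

I_x ≈ 7.15 × 10⁷ mm⁴

Treat the section as a set of non-overlapping primitives; coordinates are from the bounding-box lower-left.
Bottom flange: 100 × 18, A = 1 800 mm², y = 9 mm, Ī = 48 600 mm⁴.
Web: 10 × 240, A = 2 400 mm², y = 138 mm, Ī = 11 520 000 mm⁴.
Top flange: 100 × 18, A = 1 800 mm², y = 267 mm, Ī = 48 600 mm⁴.
Hole (subtracted): ⌀6, A = 28.274 mm², y = 138 mm, Ī = 63.617 mm⁴.
By symmetry the centroid is at mid-height, ȳ = 138 mm.
Transfer each piece to the horizontal centroidal axis using Ī + A·d² with d = y − 138:
  bottom flange: d = -129 mm → contributes +30 002 400 mm⁴
  web: d = 0 mm → contributes +11 520 000 mm⁴
  top flange: d = 129 mm → contributes +30 002 400 mm⁴
  hole: d = 0 mm → contributes −63.617 mm⁴
Total I = 71 524 736 mm⁴.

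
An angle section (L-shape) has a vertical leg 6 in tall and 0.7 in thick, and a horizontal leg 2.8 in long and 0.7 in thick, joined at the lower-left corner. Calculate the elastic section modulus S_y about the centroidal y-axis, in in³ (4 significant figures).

S_y ≈ 1.364 in³

Treat the section as a set of non-overlapping primitives; coordinates are from the bounding-box lower-left.
Vertical leg: 0.7 × 6, A = 4.2 in², x = 0.35 in, Ī = 0.1715 in⁴.
Horizontal leg (remainder): 2.1 × 0.7, A = 1.47 in², x = 1.75 in, Ī = 0.540225 in⁴.
Centroid: x̄ = ΣA·x / ΣA = 0.712963 in.
Transfer each piece to the centroidal y-axis using Ī + A·d² with d = x − 0.712963:
  vertical leg: d = -0.362963 in → contributes +0.724817 in⁴
  horizontal leg (remainder): d = 1.03704 in → contributes +2.12113 in⁴
Total I = 2.84595 in⁴.
Extreme fibre distance c = 2.08704 in; S = I/c = 1.36363 in³.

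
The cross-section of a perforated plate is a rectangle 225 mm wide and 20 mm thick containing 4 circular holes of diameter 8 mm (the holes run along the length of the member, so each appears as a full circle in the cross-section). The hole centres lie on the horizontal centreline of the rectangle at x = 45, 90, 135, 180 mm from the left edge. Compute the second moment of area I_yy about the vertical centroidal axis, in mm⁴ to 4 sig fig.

I_yy ≈ 1.847 × 10⁷ mm⁴

Treat the section as a set of non-overlapping primitives; coordinates are from the bounding-box lower-left.
Plate: 225 × 20, A = 4 500 mm², x = 112.5 mm, Ī = 18 984 375 mm⁴.
Hole 1 (subtracted): ⌀8, A = 50.2655 mm², x = 45 mm, Ī = 201.062 mm⁴.
Hole 2 (subtracted): ⌀8, A = 50.2655 mm², x = 90 mm, Ī = 201.062 mm⁴.
Hole 3 (subtracted): ⌀8, A = 50.2655 mm², x = 135 mm, Ī = 201.062 mm⁴.
Hole 4 (subtracted): ⌀8, A = 50.2655 mm², x = 180 mm, Ī = 201.062 mm⁴.
By symmetry the centroid is at mid-width, x̄ = 112.5 mm.
Transfer each piece to the vertical centroidal axis using Ī + A·d² with d = x − 112.5:
  plate: d = 0 mm → contributes +18 984 375 mm⁴
  hole 1: d = -67.5 mm → contributes −229 223 mm⁴
  hole 2: d = -22.5 mm → contributes −25 648 mm⁴
  hole 3: d = 22.5 mm → contributes −25 648 mm⁴
  hole 4: d = 67.5 mm → contributes −229 223 mm⁴
Total I = 18 474 633 mm⁴.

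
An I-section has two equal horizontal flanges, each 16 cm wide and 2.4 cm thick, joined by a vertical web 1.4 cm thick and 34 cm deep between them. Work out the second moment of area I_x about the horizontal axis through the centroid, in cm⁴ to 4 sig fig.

I_x ≈ 3.006 × 10⁴ cm⁴

Treat the section as a set of non-overlapping primitives; coordinates are from the bounding-box lower-left.
Bottom flange: 16 × 2.4, A = 38.4 cm², y = 1.2 cm, Ī = 18.432 cm⁴.
Web: 1.4 × 34, A = 47.6 cm², y = 19.4 cm, Ī = 4585.47 cm⁴.
Top flange: 16 × 2.4, A = 38.4 cm², y = 37.6 cm, Ī = 18.432 cm⁴.
By symmetry the centroid is at mid-height, ȳ = 19.4 cm.
Transfer each piece to the horizontal axis through the centroid using Ī + A·d² with d = y − 19.4:
  bottom flange: d = -18.2 cm → contributes +12 738 cm⁴
  web: d = 0 cm → contributes +4585.47 cm⁴
  top flange: d = 18.2 cm → contributes +12 738 cm⁴
Total I = 30061.6 cm⁴.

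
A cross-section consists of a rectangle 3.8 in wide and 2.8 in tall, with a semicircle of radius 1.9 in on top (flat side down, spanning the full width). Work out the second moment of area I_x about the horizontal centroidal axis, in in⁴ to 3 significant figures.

Treat the section as a set of non-overlapping primitives; coordinates are from the bounding-box lower-left.
Rectangular body: 3.8 × 2.8, A = 10.64 in², y = 1.4 in, Ī = 6.9515 in⁴.
Semicircular cap: semicircle r = 1.9, A = 5.6706 in², y = 3.6064 in, Ī = 1.4304 in⁴.
Centroid: ȳ = ΣA·y / ΣA = 2.1671 in.
Transfer each piece to the horizontal centroidal axis using Ī + A·d² with d = y − 2.1671:
  rectangular body: d = -0.76708 in → contributes +13.212 in⁴
  semicircular cap: d = 1.4393 in → contributes +13.178 in⁴
Total I = 26.39 in⁴.

I_x ≈ 26.4 in⁴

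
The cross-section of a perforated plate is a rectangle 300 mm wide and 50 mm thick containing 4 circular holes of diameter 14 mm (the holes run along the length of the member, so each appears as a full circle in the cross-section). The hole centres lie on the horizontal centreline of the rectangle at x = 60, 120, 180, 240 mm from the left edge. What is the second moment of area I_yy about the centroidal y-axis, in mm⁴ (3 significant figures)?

Break the section into simple shapes (no overlaps), measuring from the bottom-left corner of the bounding box.
Plate: 300 × 50, A = 15 000 mm², x = 150 mm, Ī = 112 500 000 mm⁴.
Hole 1 (subtracted): ⌀14, A = 153.94 mm², x = 60 mm, Ī = 1885.7 mm⁴.
Hole 2 (subtracted): ⌀14, A = 153.94 mm², x = 120 mm, Ī = 1885.7 mm⁴.
Hole 3 (subtracted): ⌀14, A = 153.94 mm², x = 180 mm, Ī = 1885.7 mm⁴.
Hole 4 (subtracted): ⌀14, A = 153.94 mm², x = 240 mm, Ī = 1885.7 mm⁴.
By symmetry the centroid is at mid-width, x̄ = 150 mm.
Transfer each piece to the centroidal y-axis using Ī + A·d² with d = x − 150:
  plate: d = 0 mm → contributes +112 500 000 mm⁴
  hole 1: d = -90 mm → contributes −1 248 784 mm⁴
  hole 2: d = -30 mm → contributes −140 430 mm⁴
  hole 3: d = 30 mm → contributes −140 430 mm⁴
  hole 4: d = 90 mm → contributes −1 248 784 mm⁴
Total I = 109 721 572 mm⁴.

I_yy ≈ 1.10 × 10⁸ mm⁴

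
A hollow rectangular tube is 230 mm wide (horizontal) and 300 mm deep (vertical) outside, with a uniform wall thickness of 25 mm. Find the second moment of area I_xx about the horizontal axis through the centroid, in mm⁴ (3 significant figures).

Split into non-overlapping primitives; take the origin at the lower-left of the bounding box.
Outer rectangle: 230 × 300, A = 69 000 mm², y = 150 mm, Ī = 517 500 000 mm⁴.
Inner void (subtracted): 180 × 250, A = 45 000 mm², y = 150 mm, Ī = 234 375 000 mm⁴.
By symmetry the centroid is at mid-height, ȳ = 150 mm.
All pieces are centred on the horizontal axis through the centroid, so I = ΣĪ (holes subtracted) = 283 125 000 mm⁴.

I_xx ≈ 2.83 × 10⁸ mm⁴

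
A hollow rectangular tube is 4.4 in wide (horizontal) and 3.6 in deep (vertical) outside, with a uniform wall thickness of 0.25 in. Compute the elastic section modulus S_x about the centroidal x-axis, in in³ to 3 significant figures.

Treat the section as a set of non-overlapping primitives; coordinates are from the bounding-box lower-left.
Outer rectangle: 4.4 × 3.6, A = 15.84 in², y = 1.8 in, Ī = 17.107 in⁴.
Inner void (subtracted): 3.9 × 3.1, A = 12.09 in², y = 1.8 in, Ī = 9.6821 in⁴.
By symmetry the centroid is at mid-height, ȳ = 1.8 in.
All pieces are centred on the centroidal x-axis, so I = ΣĪ (holes subtracted) = 7.4251 in⁴.
Extreme fibre distance c = 1.8 in; S = I/c = 4.1251 in³.

S_x ≈ 4.13 in³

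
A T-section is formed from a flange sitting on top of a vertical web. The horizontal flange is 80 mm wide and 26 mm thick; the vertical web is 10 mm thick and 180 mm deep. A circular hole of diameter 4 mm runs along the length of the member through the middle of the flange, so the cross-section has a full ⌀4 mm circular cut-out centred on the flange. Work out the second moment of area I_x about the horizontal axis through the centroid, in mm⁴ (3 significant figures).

I_x ≈ 1.52 × 10⁷ mm⁴

Decompose the section into non-overlapping parts with the origin at the bottom-left of its bounding rectangle.
Flange: 80 × 26, A = 2 080 mm², y = 193 mm, Ī = 117 173 mm⁴.
Web: 10 × 180, A = 1 800 mm², y = 90 mm, Ī = 4 860 000 mm⁴.
Hole (subtracted): ⌀4, A = 12.566 mm², y = 193 mm, Ī = 12.566 mm⁴.
Centroid: ȳ = ΣA·y / ΣA = 145.06 mm.
Transfer each piece to the horizontal axis through the centroid using Ī + A·d² with d = y − 145.06:
  flange: d = 47.939 mm → contributes +4 897 274 mm⁴
  web: d = -55.061 mm → contributes +10 317 131 mm⁴
  hole: d = 47.939 mm → contributes −28 892 mm⁴
Total I = 15 185 513 mm⁴.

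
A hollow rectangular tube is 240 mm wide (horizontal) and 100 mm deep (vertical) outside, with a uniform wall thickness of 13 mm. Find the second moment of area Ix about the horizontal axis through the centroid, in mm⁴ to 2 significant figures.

Decompose the section into non-overlapping parts with the origin at the bottom-left of its bounding rectangle.
Outer rectangle: 240 × 100, A = 24 000 mm², y = 50 mm, Ī = 20 000 000 mm⁴.
Inner void (subtracted): 214 × 74, A = 15 836 mm², y = 50 mm, Ī = 7 226 495 mm⁴.
By symmetry the centroid is at mid-height, ȳ = 50 mm.
All pieces are centred on the horizontal axis through the centroid, so I = ΣĪ (holes subtracted) = 12 773 505 mm⁴.

Ix ≈ 1.3 × 10⁷ mm⁴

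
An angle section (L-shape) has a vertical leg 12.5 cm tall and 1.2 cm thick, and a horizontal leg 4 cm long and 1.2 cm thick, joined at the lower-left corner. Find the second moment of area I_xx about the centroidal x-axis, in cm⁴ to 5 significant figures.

I_xx ≈ 283.35 cm⁴

Treat the section as a set of non-overlapping primitives; coordinates are from the bounding-box lower-left.
Vertical leg: 1.2 × 12.5, A = 15 cm², y = 6.25 cm, Ī = 195.3125 cm⁴.
Horizontal leg (remainder): 2.8 × 1.2, A = 3.36 cm², y = 0.6 cm, Ī = 0.4032 cm⁴.
Centroid: ȳ = ΣA·y / ΣA = 5.216013 cm.
Transfer each piece to the centroidal x-axis using Ī + A·d² with d = y − 5.216013:
  vertical leg: d = 1.033987 cm → contributes +211.3494 cm⁴
  horizontal leg (remainder): d = -4.616013 cm → contributes +71.99666 cm⁴
Total I = 283.3461 cm⁴.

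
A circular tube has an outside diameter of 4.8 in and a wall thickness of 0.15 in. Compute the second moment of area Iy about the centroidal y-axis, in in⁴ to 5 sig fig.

Decompose the section into non-overlapping parts with the origin at the bottom-left of its bounding rectangle.
Outer circle: ⌀4.8, A = 18.09557 in², x = 2.4 in, Ī = 26.05763 in⁴.
Bore (subtracted): ⌀4.5, A = 15.90431 in², x = 2.4 in, Ī = 20.1289 in⁴.
By symmetry the centroid is at mid-width, x̄ = 2.4 in.
All pieces are centred on the centroidal y-axis, so I = ΣĪ (holes subtracted) = 5.92873 in⁴.

Iy ≈ 5.9287 in⁴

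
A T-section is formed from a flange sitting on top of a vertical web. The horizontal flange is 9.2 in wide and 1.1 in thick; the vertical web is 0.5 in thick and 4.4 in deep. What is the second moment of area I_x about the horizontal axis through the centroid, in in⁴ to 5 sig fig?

I_x ≈ 18.236 in⁴

Decompose the section into non-overlapping parts with the origin at the bottom-left of its bounding rectangle.
Flange: 9.2 × 1.1, A = 10.12 in², y = 4.95 in, Ī = 1.020433 in⁴.
Web: 0.5 × 4.4, A = 2.2 in², y = 2.2 in, Ī = 3.549333 in⁴.
Centroid: ȳ = ΣA·y / ΣA = 4.458929 in.
Transfer each piece to the horizontal axis through the centroid using Ī + A·d² with d = y − 4.458929:
  flange: d = 0.4910714 in → contributes +3.460883 in⁴
  web: d = -2.258929 in → contributes +14.7754 in⁴
Total I = 18.23628 in⁴.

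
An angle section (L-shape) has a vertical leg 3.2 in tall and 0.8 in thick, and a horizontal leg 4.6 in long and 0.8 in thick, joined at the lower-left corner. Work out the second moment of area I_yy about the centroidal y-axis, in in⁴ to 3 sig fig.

I_yy ≈ 11.1 in⁴

Treat the section as a set of non-overlapping primitives; coordinates are from the bounding-box lower-left.
Vertical leg: 0.8 × 3.2, A = 2.56 in², x = 0.4 in, Ī = 0.13653 in⁴.
Horizontal leg (remainder): 3.8 × 0.8, A = 3.04 in², x = 2.7 in, Ī = 3.6581 in⁴.
Centroid: x̄ = ΣA·x / ΣA = 1.6486 in.
Transfer each piece to the centroidal y-axis using Ī + A·d² with d = x − 1.6486:
  vertical leg: d = -1.2486 in → contributes +4.1274 in⁴
  horizontal leg (remainder): d = 1.0514 in → contributes +7.0189 in⁴
Total I = 11.146 in⁴.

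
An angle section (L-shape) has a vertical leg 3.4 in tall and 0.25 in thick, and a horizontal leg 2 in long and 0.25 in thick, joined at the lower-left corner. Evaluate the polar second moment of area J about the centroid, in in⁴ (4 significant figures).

J ≈ 1.943 in⁴

Split into non-overlapping primitives; take the origin at the lower-left of the bounding box.
Vertical leg: 0.25 × 3.4, A = 0.85 in², y = 1.7 in, Ī = 0.818833 in⁴.
Horizontal leg (remainder): 1.75 × 0.25, A = 0.4375 in², y = 0.125 in, Ī = 0.00227865 in⁴.
Centroid: ȳ = ΣA·y / ΣA = 1.16481 in.
Transfer each piece to the centroidal x-axis using Ī + A·d² with d = y − 1.16481:
  vertical leg: d = 0.535194 in → contributes +1.0623 in⁴
  horizontal leg (remainder): d = -1.03981 in → contributes +0.475302 in⁴
Total I = 1.5376 in⁴.
For the y-axis: x̄ = 0.464806 in.
Repeating about the centroidal y-axis gives I_y = 0.404916 in⁴.
Polar second moment: J = I_x + I_y = 1.94252 in⁴.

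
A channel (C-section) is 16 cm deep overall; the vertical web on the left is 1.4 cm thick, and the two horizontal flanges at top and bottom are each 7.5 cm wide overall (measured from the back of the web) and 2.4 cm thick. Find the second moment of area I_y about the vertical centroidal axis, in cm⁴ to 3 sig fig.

I_y ≈ 273 cm⁴

Split into non-overlapping primitives; take the origin at the lower-left of the bounding box.
Web: 1.4 × 16, A = 22.4 cm², x = 0.7 cm, Ī = 3.6587 cm⁴.
Top flange (beyond web): 6.1 × 2.4, A = 14.64 cm², x = 4.45 cm, Ī = 45.396 cm⁴.
Bottom flange (beyond web): 6.1 × 2.4, A = 14.64 cm², x = 4.45 cm, Ī = 45.396 cm⁴.
Centroid: x̄ = ΣA·x / ΣA = 2.8246 cm.
Transfer each piece to the vertical centroidal axis using Ī + A·d² with d = x − 2.8246:
  web: d = -2.1246 cm → contributes +104.77 cm⁴
  top flange (beyond web): d = 1.6254 cm → contributes +84.073 cm⁴
  bottom flange (beyond web): d = 1.6254 cm → contributes +84.073 cm⁴
Total I = 272.92 cm⁴.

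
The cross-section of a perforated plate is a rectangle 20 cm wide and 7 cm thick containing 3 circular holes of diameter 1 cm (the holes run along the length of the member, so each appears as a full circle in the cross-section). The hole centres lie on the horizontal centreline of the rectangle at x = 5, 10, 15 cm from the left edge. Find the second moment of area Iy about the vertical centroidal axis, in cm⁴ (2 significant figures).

Iy ≈ 4600 cm⁴

Break the section into simple shapes (no overlaps), measuring from the bottom-left corner of the bounding box.
Plate: 20 × 7, A = 140 cm², x = 10 cm, Ī = 4 667 cm⁴.
Hole 1 (subtracted): ⌀1, A = 0.7854 cm², x = 5 cm, Ī = 0.04909 cm⁴.
Hole 2 (subtracted): ⌀1, A = 0.7854 cm², x = 10 cm, Ī = 0.04909 cm⁴.
Hole 3 (subtracted): ⌀1, A = 0.7854 cm², x = 15 cm, Ī = 0.04909 cm⁴.
By symmetry the centroid is at mid-width, x̄ = 10 cm.
Transfer each piece to the vertical centroidal axis using Ī + A·d² with d = x − 10:
  plate: d = 0 cm → contributes +4 667 cm⁴
  hole 1: d = -5 cm → contributes −19.68 cm⁴
  hole 2: d = 0 cm → contributes −0.04909 cm⁴
  hole 3: d = 5 cm → contributes −19.68 cm⁴
Total I = 4 627 cm⁴.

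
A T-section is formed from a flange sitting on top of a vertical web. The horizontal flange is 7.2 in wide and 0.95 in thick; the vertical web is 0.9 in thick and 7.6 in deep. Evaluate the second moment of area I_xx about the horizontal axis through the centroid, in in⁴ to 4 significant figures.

Decompose the section into non-overlapping parts with the origin at the bottom-left of its bounding rectangle.
Flange: 7.2 × 0.95, A = 6.84 in², y = 8.075 in, Ī = 0.514425 in⁴.
Web: 0.9 × 7.6, A = 6.84 in², y = 3.8 in, Ī = 32.9232 in⁴.
Centroid: ȳ = ΣA·y / ΣA = 5.9375 in.
Transfer each piece to the horizontal axis through the centroid using Ī + A·d² with d = y − 5.9375:
  flange: d = 2.1375 in → contributes +31.7657 in⁴
  web: d = -2.1375 in → contributes +64.1745 in⁴
Total I = 95.9403 in⁴.

I_xx ≈ 95.94 in⁴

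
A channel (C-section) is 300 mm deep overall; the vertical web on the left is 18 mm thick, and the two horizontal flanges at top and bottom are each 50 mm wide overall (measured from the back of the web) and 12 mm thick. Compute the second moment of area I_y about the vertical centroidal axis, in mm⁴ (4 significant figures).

I_y ≈ 6.316 × 10⁵ mm⁴

Split into non-overlapping primitives; take the origin at the lower-left of the bounding box.
Web: 18 × 300, A = 5 400 mm², x = 9 mm, Ī = 145 800 mm⁴.
Top flange (beyond web): 32 × 12, A = 384 mm², x = 34 mm, Ī = 32 768 mm⁴.
Bottom flange (beyond web): 32 × 12, A = 384 mm², x = 34 mm, Ī = 32 768 mm⁴.
Centroid: x̄ = ΣA·x / ΣA = 12.1128 mm.
Transfer each piece to the vertical centroidal axis using Ī + A·d² with d = x − 12.1128:
  web: d = -3.11284 mm → contributes +198 125 mm⁴
  top flange (beyond web): d = 21.8872 mm → contributes +216 722 mm⁴
  bottom flange (beyond web): d = 21.8872 mm → contributes +216 722 mm⁴
Total I = 631 569 mm⁴.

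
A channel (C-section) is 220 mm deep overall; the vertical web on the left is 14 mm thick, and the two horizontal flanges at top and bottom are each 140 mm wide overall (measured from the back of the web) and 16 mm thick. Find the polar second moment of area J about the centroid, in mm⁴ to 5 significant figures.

Break the section into simple shapes (no overlaps), measuring from the bottom-left corner of the bounding box.
Web: 14 × 220, A = 3 080 mm², y = 110 mm, Ī = 12 422 667 mm⁴.
Top flange (beyond web): 126 × 16, A = 2 016 mm², y = 212 mm, Ī = 43 008 mm⁴.
Bottom flange (beyond web): 126 × 16, A = 2 016 mm², y = 8 mm, Ī = 43 008 mm⁴.
By symmetry the centroid is at mid-height, ȳ = 110 mm.
Transfer each piece to the centroidal x-axis using Ī + A·d² with d = y − 110:
  web: d = 0 mm → contributes +12 422 667 mm⁴
  top flange (beyond web): d = 102 mm → contributes +21 017 472 mm⁴
  bottom flange (beyond web): d = -102 mm → contributes +21 017 472 mm⁴
Total I = 54 457 611 mm⁴.
For the y-axis: x̄ = 46.68504 mm.
Repeating about the centroidal y-axis gives I_y = 13 940 737 mm⁴.
Polar second moment: J = I_x + I_y = 68 398 348 mm⁴.

J ≈ 6.8398 × 10⁷ mm⁴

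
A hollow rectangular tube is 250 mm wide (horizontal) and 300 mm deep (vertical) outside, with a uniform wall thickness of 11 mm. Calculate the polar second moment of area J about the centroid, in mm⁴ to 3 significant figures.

Break the section into simple shapes (no overlaps), measuring from the bottom-left corner of the bounding box.
Outer rectangle: 250 × 300, A = 75 000 mm², y = 150 mm, Ī = 562 500 000 mm⁴.
Inner void (subtracted): 228 × 278, A = 63 384 mm², y = 150 mm, Ī = 408 214 088 mm⁴.
By symmetry the centroid is at mid-height, ȳ = 150 mm.
All pieces are centred on the centroidal x-axis, so I = ΣĪ (holes subtracted) = 154 285 912 mm⁴.
Repeating about the centroidal y-axis gives I_y = 116 045 512 mm⁴.
Polar second moment: J = I_x + I_y = 270 331 424 mm⁴.

J ≈ 2.70 × 10⁸ mm⁴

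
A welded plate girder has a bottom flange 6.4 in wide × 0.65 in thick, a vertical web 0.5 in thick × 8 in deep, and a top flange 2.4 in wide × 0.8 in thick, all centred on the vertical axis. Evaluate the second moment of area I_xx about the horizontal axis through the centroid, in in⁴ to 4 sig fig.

Treat the section as a set of non-overlapping primitives; coordinates are from the bounding-box lower-left.
Bottom plate: 6.4 × 0.65, A = 4.16 in², y = 0.325 in, Ī = 0.146467 in⁴.
Web plate: 0.5 × 8, A = 4 in², y = 4.65 in, Ī = 21.3333 in⁴.
Top plate: 2.4 × 0.8, A = 1.92 in², y = 9.05 in, Ī = 0.1024 in⁴.
Centroid: ȳ = ΣA·y / ΣA = 3.70317 in.
Transfer each piece to the horizontal axis through the centroid using Ī + A·d² with d = y − 3.70317:
  bottom plate: d = -3.37817 in → contributes +47.6207 in⁴
  web plate: d = 0.946825 in → contributes +24.9192 in⁴
  top plate: d = 5.34683 in → contributes +54.9924 in⁴
Total I = 127.532 in⁴.

I_xx ≈ 127.5 in⁴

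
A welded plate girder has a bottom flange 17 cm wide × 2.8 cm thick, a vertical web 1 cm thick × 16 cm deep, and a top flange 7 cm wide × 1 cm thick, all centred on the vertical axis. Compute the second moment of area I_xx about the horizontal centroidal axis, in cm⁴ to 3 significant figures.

Decompose the section into non-overlapping parts with the origin at the bottom-left of its bounding rectangle.
Bottom plate: 17 × 2.8, A = 47.6 cm², y = 1.4 cm, Ī = 31.099 cm⁴.
Web plate: 1 × 16, A = 16 cm², y = 10.8 cm, Ī = 341.33 cm⁴.
Top plate: 7 × 1, A = 7 cm², y = 19.3 cm, Ī = 0.58333 cm⁴.
Centroid: ȳ = ΣA·y / ΣA = 5.3051 cm.
Transfer each piece to the horizontal centroidal axis using Ī + A·d² with d = y − 5.3051:
  bottom plate: d = -3.9051 cm → contributes +756.99 cm⁴
  web plate: d = 5.4949 cm → contributes +824.44 cm⁴
  top plate: d = 13.995 cm → contributes +1371.6 cm⁴
Total I = 2 953 cm⁴.

I_xx ≈ 2950 cm⁴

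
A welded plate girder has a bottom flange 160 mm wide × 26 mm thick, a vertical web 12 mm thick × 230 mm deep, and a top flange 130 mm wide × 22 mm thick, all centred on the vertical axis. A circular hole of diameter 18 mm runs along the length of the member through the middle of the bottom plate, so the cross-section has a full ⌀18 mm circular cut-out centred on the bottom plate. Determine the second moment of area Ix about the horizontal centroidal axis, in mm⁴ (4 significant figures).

Ix ≈ 1.199 × 10⁸ mm⁴

Decompose the section into non-overlapping parts with the origin at the bottom-left of its bounding rectangle.
Bottom plate: 160 × 26, A = 4 160 mm², y = 13 mm, Ī = 234 347 mm⁴.
Web plate: 12 × 230, A = 2 760 mm², y = 141 mm, Ī = 12 167 000 mm⁴.
Top plate: 130 × 22, A = 2 860 mm², y = 267 mm, Ī = 115 353 mm⁴.
Hole (subtracted): ⌀18, A = 254.469 mm², y = 13 mm, Ī = 5 153 mm⁴.
Centroid: ȳ = ΣA·y / ΣA = 126.35 mm.
Transfer each piece to the horizontal centroidal axis using Ī + A·d² with d = y − 126.35:
  bottom plate: d = -113.35 mm → contributes +53 683 057 mm⁴
  web plate: d = 14.6499 mm → contributes +12 759 349 mm⁴
  top plate: d = 140.65 mm → contributes +56 692 992 mm⁴
  hole: d = -113.35 mm → contributes −3 274 634 mm⁴
Total I = 119 860 765 mm⁴.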